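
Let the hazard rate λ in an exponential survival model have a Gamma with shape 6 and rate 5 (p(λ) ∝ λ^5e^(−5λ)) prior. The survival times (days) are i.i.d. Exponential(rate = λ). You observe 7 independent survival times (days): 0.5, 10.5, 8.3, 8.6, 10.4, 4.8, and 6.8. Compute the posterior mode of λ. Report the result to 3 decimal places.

λ̂_MAP = 0.219

The Exponential(rate=λ) likelihood is ∝ λ^n e^(−λΣtᵢ). Here n = 7 and Σtᵢ = 0.5 + 10.5 + 8.3 + 8.6 + 10.4 + 4.8 + 6.8 = 49.9.
Posterior ∝ λ^5e^(−5λ) · λ^7e^(−49.9λ) = λ^12e^(−54.9λ), i.e. Gamma(13, 54.9).
Mode = (a−1)/b = 12/54.9 ≈ 0.219.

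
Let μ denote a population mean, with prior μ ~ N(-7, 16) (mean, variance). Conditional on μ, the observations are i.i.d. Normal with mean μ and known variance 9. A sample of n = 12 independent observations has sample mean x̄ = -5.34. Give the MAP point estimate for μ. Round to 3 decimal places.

μ̂_MAP = -5.414

n = 12, x̄ = -5.34.
For a Normal prior and Normal likelihood with known variance, the posterior is Normal; its mode equals its mean, the precision-weighted average.
Prior precision 1/σ₀² = 1/16 = 0.0625; data precision n/σ² = 12/9 = 4/3.
μ̂ = (0.0625·(-7) + (4/3)·(-5.34)) / (0.0625 + 4/3) = (-7.5575)/(67/48) = -9069/1675 ≈ -5.414.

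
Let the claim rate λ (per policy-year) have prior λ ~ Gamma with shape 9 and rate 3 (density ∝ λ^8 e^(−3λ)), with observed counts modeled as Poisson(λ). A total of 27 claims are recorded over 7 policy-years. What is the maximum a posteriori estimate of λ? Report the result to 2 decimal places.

λ̂_MAP = 3.50

Σxᵢ = 27, n = 7.
Posterior ∝ λ^8e^(−3λ) · λ^27e^(−7λ) = λ^35e^(−10λ), i.e. Gamma(shape=36, rate=10).
The mode of a Gamma(a, b) with a ≥ 1 (shape–rate) is (a−1)/b = 35/10 ≈ 3.50.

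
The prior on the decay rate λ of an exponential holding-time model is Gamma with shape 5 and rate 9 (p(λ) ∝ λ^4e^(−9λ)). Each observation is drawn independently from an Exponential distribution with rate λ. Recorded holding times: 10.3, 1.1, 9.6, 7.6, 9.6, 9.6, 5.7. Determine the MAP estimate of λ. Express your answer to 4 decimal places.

λ̂_MAP = 0.1760

The Exponential(rate=λ) likelihood is ∝ λ^n e^(−λΣtᵢ). Here n = 7 and Σtᵢ = 10.3 + 1.1 + 9.6 + 7.6 + 9.6 + 9.6 + 5.7 = 53.5.
Posterior ∝ λ^4e^(−9λ) · λ^7e^(−53.5λ) = λ^11e^(−62.5λ), i.e. Gamma(12, 62.5).
Mode = (a−1)/b = 11/62.5 ≈ 0.1760.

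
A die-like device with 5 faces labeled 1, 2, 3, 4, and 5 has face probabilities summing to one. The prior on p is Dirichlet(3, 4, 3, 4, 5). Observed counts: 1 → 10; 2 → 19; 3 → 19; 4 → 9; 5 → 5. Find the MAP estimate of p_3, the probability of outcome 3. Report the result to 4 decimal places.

The posterior is Dirichlet(αᵢ + nᵢ) = Dirichlet(13, 23, 22, 13, 10).
For a Dirichlet(a₁,…,a_K) with all aᵢ > 1, the mode has j-th component (aⱼ − 1)/(Σaᵢ − K).
Here Σaᵢ = 81 and K = 5, so p_3 = (22 − 1)/(81 − 5) = 21/76 ≈ 0.2763.

MAP estimate: 0.2763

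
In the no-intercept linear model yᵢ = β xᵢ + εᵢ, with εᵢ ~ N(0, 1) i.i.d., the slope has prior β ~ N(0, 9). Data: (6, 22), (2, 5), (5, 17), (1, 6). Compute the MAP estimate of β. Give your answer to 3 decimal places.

β̂_MAP = 3.524

log p(β | y) = −Σ(yᵢ − βxᵢ)²/(2·1) − β²/(2·9) + const.
Setting the derivative to zero: Σxᵢ(yᵢ − βxᵢ)/1 − β/9 = 0, so β = Σxᵢyᵢ / (Σxᵢ² + σ²/τ²).
Σxᵢyᵢ = 6·22 + 2·5 + 5·17 + 1·6 = 233; Σxᵢ² = 66; σ²/τ² = 1/9.
β̂_MAP = 233 / (66 + 1/9) = 233/(595/9) = 2097/595 ≈ 3.524.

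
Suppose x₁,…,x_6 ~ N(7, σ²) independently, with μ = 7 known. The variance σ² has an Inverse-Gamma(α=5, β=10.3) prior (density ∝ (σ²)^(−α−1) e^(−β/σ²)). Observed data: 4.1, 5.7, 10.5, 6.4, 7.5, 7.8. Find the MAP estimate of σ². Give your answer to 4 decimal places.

Sum of squared deviations about the known mean: SS = (4.1−7)² + (5.7−7)² + (10.5−7)² + (6.4−7)² + (7.5−7)² + (7.8−7)² = 23.6.
The Normal likelihood contributes (σ²)^(−n/2) exp(−SS/(2σ²)), so the posterior is Inverse-Gamma(α + n/2, β + SS/2) = Inverse-Gamma(8, 22.1).
The mode of Inverse-Gamma(a, b) is b/(a+1) = 22.1/9 ≈ 2.4556.

σ̂²_MAP = 2.4556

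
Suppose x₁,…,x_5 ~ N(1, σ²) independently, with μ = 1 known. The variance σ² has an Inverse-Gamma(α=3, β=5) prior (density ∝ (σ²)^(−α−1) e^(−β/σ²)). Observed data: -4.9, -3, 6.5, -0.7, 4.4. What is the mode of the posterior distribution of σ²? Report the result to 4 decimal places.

Sum of squared deviations about the known mean: SS = (-4.9−1)² + (-3−1)² + (6.5−1)² + (-0.7−1)² + (4.4−1)² = 95.51.
The Normal likelihood contributes (σ²)^(−n/2) exp(−SS/(2σ²)), so the posterior is Inverse-Gamma(α + n/2, β + SS/2) = Inverse-Gamma(5.5, 52.755).
The mode of Inverse-Gamma(a, b) is b/(a+1) = 52.755/6.5 ≈ 8.1162.

σ̂²_MAP = 8.1162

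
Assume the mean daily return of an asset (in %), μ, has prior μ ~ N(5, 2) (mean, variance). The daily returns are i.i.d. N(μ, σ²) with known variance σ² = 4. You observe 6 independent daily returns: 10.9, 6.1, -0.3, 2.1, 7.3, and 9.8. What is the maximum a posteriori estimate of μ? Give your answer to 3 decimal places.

μ̂_MAP = 5.738

n = 6; x̄ = (10.9 + 6.1 + (-0.3) + 2.1 + 7.3 + 9.8)/6 = 35.9/6 = 359/60 ≈ 5.9833.
For a Normal prior and Normal likelihood with known variance, the posterior is Normal; its mode equals its mean, the precision-weighted average.
Prior precision 1/σ₀² = 1/2 = 0.5; data precision n/σ² = 6/4 = 1.5.
μ̂ = (0.5·5 + 1.5·(359/60)) / (0.5 + 1.5) = 11.475/2 = 5.7375 ≈ 5.738.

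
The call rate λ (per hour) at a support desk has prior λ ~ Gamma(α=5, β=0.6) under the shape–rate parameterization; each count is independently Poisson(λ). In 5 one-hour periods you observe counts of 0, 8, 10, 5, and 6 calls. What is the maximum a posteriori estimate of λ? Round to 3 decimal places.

λ̂_MAP = 5.893

Σxᵢ = 0+8+10+5+6 = 29, with n = 5.
Posterior ∝ λ^4e^(−0.6λ) · λ^29e^(−5λ) = λ^33e^(−5.6λ), i.e. Gamma(shape=34, rate=5.6).
The mode of a Gamma(a, b) with a ≥ 1 (shape–rate) is (a−1)/b = 33/5.6 ≈ 5.893.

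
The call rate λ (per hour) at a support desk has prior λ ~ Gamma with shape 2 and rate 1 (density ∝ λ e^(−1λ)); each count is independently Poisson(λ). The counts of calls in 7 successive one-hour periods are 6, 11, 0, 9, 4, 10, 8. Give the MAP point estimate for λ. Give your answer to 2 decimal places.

λ̂_MAP = 6.13

Σxᵢ = 6+11+0+9+4+10+8 = 48, with n = 7.
Posterior ∝ λe^(−1λ) · λ^48e^(−7λ) = λ^49e^(−8λ), i.e. Gamma(shape=50, rate=8).
The mode of a Gamma(a, b) with a ≥ 1 (shape–rate) is (a−1)/b = 49/8 ≈ 6.13.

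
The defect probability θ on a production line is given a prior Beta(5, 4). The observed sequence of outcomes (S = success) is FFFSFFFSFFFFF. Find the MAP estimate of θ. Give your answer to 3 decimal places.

θ̂_MAP = 0.300

Prior: Beta(5, 4).
Data: 2 successes in 13 trials (from the sequence). The binomial likelihood contributes θ^2(1−θ)^11, so the posterior is Beta(5+2, 4+11) = Beta(7, 15).
For Beta(a, b) with a, b > 1 the mode is (a−1)/(a+b−2) = 6/20 ≈ 0.300.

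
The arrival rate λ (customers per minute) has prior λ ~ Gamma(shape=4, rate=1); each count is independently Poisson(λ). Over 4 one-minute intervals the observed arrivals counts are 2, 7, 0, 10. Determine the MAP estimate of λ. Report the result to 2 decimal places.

λ̂_MAP = 4.40

Σxᵢ = 2+7+0+10 = 19, with n = 4.
Posterior ∝ λ^3e^(−1λ) · λ^19e^(−4λ) = λ^22e^(−5λ), i.e. Gamma(shape=23, rate=5).
The mode of a Gamma(a, b) with a ≥ 1 (shape–rate) is (a−1)/b = 22/5 ≈ 4.40.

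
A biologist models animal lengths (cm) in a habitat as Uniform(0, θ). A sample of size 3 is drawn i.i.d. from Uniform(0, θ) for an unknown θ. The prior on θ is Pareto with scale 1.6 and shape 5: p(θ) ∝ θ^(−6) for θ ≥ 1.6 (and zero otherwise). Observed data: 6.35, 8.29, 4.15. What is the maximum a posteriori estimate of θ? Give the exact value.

θ̂_MAP = 8.29

The Uniform(0, θ) likelihood is θ^(−n) for θ ≥ max(xᵢ), zero otherwise. Here max(xᵢ) = 8.29.
Posterior ∝ θ^(−6) · θ^(−3) = θ^(−9) on θ ≥ max(1.6, 8.29) = 8.29.
This density is strictly decreasing in θ, so the posterior mode lies at the lower boundary of the support.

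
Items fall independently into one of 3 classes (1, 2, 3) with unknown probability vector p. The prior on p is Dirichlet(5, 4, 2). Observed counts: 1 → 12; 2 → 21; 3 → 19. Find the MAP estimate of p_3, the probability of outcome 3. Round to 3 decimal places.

MAP estimate: 0.333

The posterior is Dirichlet(αᵢ + nᵢ) = Dirichlet(17, 25, 21).
For a Dirichlet(a₁,…,a_K) with all aᵢ > 1, the mode has j-th component (aⱼ − 1)/(Σaᵢ − K).
Here Σaᵢ = 63 and K = 3, so p_3 = (21 − 1)/(63 − 3) = 20/60 ≈ 0.333.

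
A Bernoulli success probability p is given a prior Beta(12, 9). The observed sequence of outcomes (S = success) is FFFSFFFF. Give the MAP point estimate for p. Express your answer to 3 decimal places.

p̂_MAP = 0.444

Prior: Beta(12, 9).
Data: 1 success in 8 trials (from the sequence). The binomial likelihood contributes p(1−p)^7, so the posterior is Beta(12+1, 9+7) = Beta(13, 16).
For Beta(a, b) with a, b > 1 the mode is (a−1)/(a+b−2) = 12/27 ≈ 0.444.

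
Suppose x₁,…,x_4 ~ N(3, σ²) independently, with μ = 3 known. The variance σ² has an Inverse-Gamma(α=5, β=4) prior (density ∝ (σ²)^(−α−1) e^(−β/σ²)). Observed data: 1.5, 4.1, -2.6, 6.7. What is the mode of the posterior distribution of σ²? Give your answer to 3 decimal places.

σ̂²_MAP = 3.532

Sum of squared deviations about the known mean: SS = (1.5−3)² + (4.1−3)² + (-2.6−3)² + (6.7−3)² = 48.51.
The Normal likelihood contributes (σ²)^(−n/2) exp(−SS/(2σ²)), so the posterior is Inverse-Gamma(α + n/2, β + SS/2) = Inverse-Gamma(7, 28.255).
The mode of Inverse-Gamma(a, b) is b/(a+1) = 28.255/8 ≈ 3.532.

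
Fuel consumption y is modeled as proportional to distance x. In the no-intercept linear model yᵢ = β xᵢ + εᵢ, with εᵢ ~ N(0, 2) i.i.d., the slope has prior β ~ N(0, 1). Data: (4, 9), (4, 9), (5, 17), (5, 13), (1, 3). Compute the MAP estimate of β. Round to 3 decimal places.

log p(β | y) = −Σ(yᵢ − βxᵢ)²/(2·2) − β²/(2·1) + const.
Setting the derivative to zero: Σxᵢ(yᵢ − βxᵢ)/2 − β/1 = 0, so β = Σxᵢyᵢ / (Σxᵢ² + σ²/τ²).
Σxᵢyᵢ = 4·9 + 4·9 + 5·17 + 5·13 + 1·3 = 225; Σxᵢ² = 83; σ²/τ² = 2.
β̂_MAP = 225 / (83 + 2) = 225/85 ≈ 2.647.

β̂_MAP = 2.647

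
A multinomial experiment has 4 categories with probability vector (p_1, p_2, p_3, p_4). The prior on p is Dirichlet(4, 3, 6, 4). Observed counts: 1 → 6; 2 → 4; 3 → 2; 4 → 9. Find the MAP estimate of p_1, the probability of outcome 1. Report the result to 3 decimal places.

MAP estimate: 0.265

The posterior is Dirichlet(αᵢ + nᵢ) = Dirichlet(10, 7, 8, 13).
For a Dirichlet(a₁,…,a_K) with all aᵢ > 1, the mode has j-th component (aⱼ − 1)/(Σaᵢ − K).
Here Σaᵢ = 38 and K = 4, so p_1 = (10 − 1)/(38 − 4) = 9/34 ≈ 0.265.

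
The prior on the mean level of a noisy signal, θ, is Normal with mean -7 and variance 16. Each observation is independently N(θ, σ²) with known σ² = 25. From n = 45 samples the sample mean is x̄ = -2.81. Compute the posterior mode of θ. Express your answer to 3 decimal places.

n = 45, x̄ = -2.81.
For a Normal prior and Normal likelihood with known variance, the posterior is Normal; its mode equals its mean, the precision-weighted average.
Prior precision 1/σ₀² = 1/16 = 0.0625; data precision n/σ² = 45/25 = 1.8.
θ̂ = (0.0625·(-7) + 1.8·(-2.81)) / (0.0625 + 1.8) = (-5.4955)/1.8625 = -10991/3725 ≈ -2.951.

θ̂_MAP = -2.951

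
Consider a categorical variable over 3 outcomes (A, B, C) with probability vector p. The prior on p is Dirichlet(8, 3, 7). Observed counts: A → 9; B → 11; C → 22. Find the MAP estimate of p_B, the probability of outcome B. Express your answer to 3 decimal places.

MAP estimate of p_B = 0.228

The posterior is Dirichlet(αᵢ + nᵢ) = Dirichlet(17, 14, 29).
For a Dirichlet(a₁,…,a_K) with all aᵢ > 1, the mode has j-th component (aⱼ − 1)/(Σaᵢ − K).
Here Σaᵢ = 60 and K = 3, so p_B = (14 − 1)/(60 − 3) = 13/57 ≈ 0.228.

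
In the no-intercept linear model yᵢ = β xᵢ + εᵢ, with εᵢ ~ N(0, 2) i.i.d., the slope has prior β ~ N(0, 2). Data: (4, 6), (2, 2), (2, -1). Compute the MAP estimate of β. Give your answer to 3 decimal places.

log p(β | y) = −Σ(yᵢ − βxᵢ)²/(2·2) − β²/(2·2) + const.
Setting the derivative to zero: Σxᵢ(yᵢ − βxᵢ)/2 − β/2 = 0, so β = Σxᵢyᵢ / (Σxᵢ² + σ²/τ²).
Σxᵢyᵢ = 4·6 + 2·2 + 2·(-1) = 26; Σxᵢ² = 24; σ²/τ² = 1.
β̂_MAP = 26 / (24 + 1) = 26/25 ≈ 1.040.

β̂_MAP = 1.040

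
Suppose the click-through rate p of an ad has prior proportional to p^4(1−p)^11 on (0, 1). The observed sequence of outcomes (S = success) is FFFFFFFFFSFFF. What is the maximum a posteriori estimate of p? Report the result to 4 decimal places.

p̂_MAP = 0.1786

The prior density ∝ p^4(1−p)^11 is the kernel of Beta(5, 12).
Data: 1 success in 13 trials (from the sequence). The binomial likelihood contributes p(1−p)^12, so the posterior is Beta(5+1, 12+12) = Beta(6, 24).
For Beta(a, b) with a, b > 1 the mode is (a−1)/(a+b−2) = 5/28 ≈ 0.1786.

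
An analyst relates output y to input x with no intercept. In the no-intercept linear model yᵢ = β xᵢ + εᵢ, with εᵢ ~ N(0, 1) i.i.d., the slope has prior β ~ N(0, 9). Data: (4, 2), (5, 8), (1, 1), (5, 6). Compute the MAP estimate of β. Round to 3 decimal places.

log p(β | y) = −Σ(yᵢ − βxᵢ)²/(2·1) − β²/(2·9) + const.
Setting the derivative to zero: Σxᵢ(yᵢ − βxᵢ)/1 − β/9 = 0, so β = Σxᵢyᵢ / (Σxᵢ² + σ²/τ²).
Σxᵢyᵢ = 4·2 + 5·8 + 1·1 + 5·6 = 79; Σxᵢ² = 67; σ²/τ² = 1/9.
β̂_MAP = 79 / (67 + 1/9) = 79/(604/9) = 711/604 ≈ 1.177.

β̂_MAP = 1.177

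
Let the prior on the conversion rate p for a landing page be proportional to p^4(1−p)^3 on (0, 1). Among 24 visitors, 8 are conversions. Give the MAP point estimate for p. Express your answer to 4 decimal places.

The prior density ∝ p^4(1−p)^3 is the kernel of Beta(5, 4).
Data: 8 successes in 24 trials. The binomial likelihood contributes p^8(1−p)^16, so the posterior is Beta(5+8, 4+16) = Beta(13, 20).
For Beta(a, b) with a, b > 1 the mode is (a−1)/(a+b−2) = 12/31 ≈ 0.3871.

p̂_MAP = 0.3871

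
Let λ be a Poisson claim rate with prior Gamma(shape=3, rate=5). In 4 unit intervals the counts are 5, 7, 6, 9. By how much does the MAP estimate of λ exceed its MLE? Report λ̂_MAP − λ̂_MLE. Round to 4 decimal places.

Σxᵢ = 27. Posterior is Gamma(30, 9); MAP = (30−1)/9 = 29/9 ≈ 3.22222.
MLE = x̄ = 27/4 ≈ 6.75000.
Difference = 29/9 − 27/4 = -127/36 ≈ -3.5278.

MAP − MLE = -3.5278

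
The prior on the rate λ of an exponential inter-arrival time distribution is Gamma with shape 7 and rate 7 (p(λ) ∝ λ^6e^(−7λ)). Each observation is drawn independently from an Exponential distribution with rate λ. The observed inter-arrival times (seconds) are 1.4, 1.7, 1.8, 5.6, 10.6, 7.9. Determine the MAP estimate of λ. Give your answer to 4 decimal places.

λ̂_MAP = 0.3333

The Exponential(rate=λ) likelihood is ∝ λ^n e^(−λΣtᵢ). Here n = 6 and Σtᵢ = 1.4 + 1.7 + 1.8 + 5.6 + 10.6 + 7.9 = 29.
Posterior ∝ λ^6e^(−7λ) · λ^6e^(−29λ) = λ^12e^(−36λ), i.e. Gamma(13, 36).
Mode = (a−1)/b = 12/36 ≈ 0.3333.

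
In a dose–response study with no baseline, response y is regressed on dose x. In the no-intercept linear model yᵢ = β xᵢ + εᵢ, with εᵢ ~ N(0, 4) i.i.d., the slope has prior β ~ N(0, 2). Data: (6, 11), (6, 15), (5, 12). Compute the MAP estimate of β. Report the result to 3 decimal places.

log p(β | y) = −Σ(yᵢ − βxᵢ)²/(2·4) − β²/(2·2) + const.
Setting the derivative to zero: Σxᵢ(yᵢ − βxᵢ)/4 − β/2 = 0, so β = Σxᵢyᵢ / (Σxᵢ² + σ²/τ²).
Σxᵢyᵢ = 6·11 + 6·15 + 5·12 = 216; Σxᵢ² = 97; σ²/τ² = 2.
β̂_MAP = 216 / (97 + 2) = 216/99 ≈ 2.182.

β̂_MAP = 2.182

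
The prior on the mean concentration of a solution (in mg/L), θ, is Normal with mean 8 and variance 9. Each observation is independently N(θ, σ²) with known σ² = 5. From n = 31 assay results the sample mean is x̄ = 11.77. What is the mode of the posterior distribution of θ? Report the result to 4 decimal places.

n = 31, x̄ = 11.77.
For a Normal prior and Normal likelihood with known variance, the posterior is Normal; its mode equals its mean, the precision-weighted average.
Prior precision 1/σ₀² = 1/9; data precision n/σ² = 31/5 = 6.2.
θ̂ = ((1/9)·8 + 6.2·11.77) / (1/9 + 6.2) = (332383/4500)/(284/45) = 332383/28400 ≈ 11.7036.

θ̂_MAP = 11.7036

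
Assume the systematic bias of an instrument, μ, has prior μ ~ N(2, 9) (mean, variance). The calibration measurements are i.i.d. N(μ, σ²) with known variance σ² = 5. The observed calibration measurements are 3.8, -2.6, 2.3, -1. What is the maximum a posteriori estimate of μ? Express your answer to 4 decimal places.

n = 4; x̄ = (3.8 + (-2.6) + 2.3 + (-1))/4 = 2.5/4 = 0.625.
For a Normal prior and Normal likelihood with known variance, the posterior is Normal; its mode equals its mean, the precision-weighted average.
Prior precision 1/σ₀² = 1/9; data precision n/σ² = 4/5 = 0.8.
μ̂ = ((1/9)·2 + 0.8·0.625) / (1/9 + 0.8) = (13/18)/(41/45) = 65/82 ≈ 0.7927.

μ̂_MAP = 0.7927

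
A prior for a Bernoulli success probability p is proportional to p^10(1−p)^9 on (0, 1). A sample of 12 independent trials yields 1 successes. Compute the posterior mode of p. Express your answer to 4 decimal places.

p̂_MAP = 0.3548

The prior density ∝ p^10(1−p)^9 is the kernel of Beta(11, 10).
Data: 1 success in 12 trials. The binomial likelihood contributes p(1−p)^11, so the posterior is Beta(11+1, 10+11) = Beta(12, 21).
For Beta(a, b) with a, b > 1 the mode is (a−1)/(a+b−2) = 11/31 ≈ 0.3548.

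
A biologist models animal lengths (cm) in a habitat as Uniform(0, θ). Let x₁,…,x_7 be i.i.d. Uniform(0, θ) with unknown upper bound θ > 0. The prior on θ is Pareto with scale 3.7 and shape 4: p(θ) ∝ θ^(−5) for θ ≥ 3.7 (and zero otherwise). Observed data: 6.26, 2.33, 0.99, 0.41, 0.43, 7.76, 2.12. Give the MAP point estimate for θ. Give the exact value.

θ̂_MAP = 7.76

The Uniform(0, θ) likelihood is θ^(−n) for θ ≥ max(xᵢ), zero otherwise. Here max(xᵢ) = 7.76.
Posterior ∝ θ^(−5) · θ^(−7) = θ^(−12) on θ ≥ max(3.7, 7.76) = 7.76.
This density is strictly decreasing in θ, so the posterior mode lies at the lower boundary of the support.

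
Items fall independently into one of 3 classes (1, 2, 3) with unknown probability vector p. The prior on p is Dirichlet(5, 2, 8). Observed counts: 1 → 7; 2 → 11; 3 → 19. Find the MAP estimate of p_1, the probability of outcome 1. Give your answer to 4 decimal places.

The posterior is Dirichlet(αᵢ + nᵢ) = Dirichlet(12, 13, 27).
For a Dirichlet(a₁,…,a_K) with all aᵢ > 1, the mode has j-th component (aⱼ − 1)/(Σaᵢ − K).
Here Σaᵢ = 52 and K = 3, so p_1 = (12 − 1)/(52 − 3) = 11/49 ≈ 0.2245.

MAP estimate: 0.2245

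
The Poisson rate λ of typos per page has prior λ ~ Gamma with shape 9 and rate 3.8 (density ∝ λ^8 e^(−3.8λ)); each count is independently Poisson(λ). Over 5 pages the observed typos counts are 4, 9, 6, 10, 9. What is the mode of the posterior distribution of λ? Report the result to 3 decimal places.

λ̂_MAP = 5.227

Σxᵢ = 4+9+6+10+9 = 38, with n = 5.
Posterior ∝ λ^8e^(−3.8λ) · λ^38e^(−5λ) = λ^46e^(−8.8λ), i.e. Gamma(shape=47, rate=8.8).
The mode of a Gamma(a, b) with a ≥ 1 (shape–rate) is (a−1)/b = 46/8.8 ≈ 5.227.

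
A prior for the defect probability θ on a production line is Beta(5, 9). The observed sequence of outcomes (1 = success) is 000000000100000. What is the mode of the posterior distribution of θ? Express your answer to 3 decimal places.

Prior: Beta(5, 9).
Data: 1 success in 15 trials (from the sequence). The binomial likelihood contributes θ(1−θ)^14, so the posterior is Beta(5+1, 9+14) = Beta(6, 23).
For Beta(a, b) with a, b > 1 the mode is (a−1)/(a+b−2) = 5/27 ≈ 0.185.

θ̂_MAP = 0.185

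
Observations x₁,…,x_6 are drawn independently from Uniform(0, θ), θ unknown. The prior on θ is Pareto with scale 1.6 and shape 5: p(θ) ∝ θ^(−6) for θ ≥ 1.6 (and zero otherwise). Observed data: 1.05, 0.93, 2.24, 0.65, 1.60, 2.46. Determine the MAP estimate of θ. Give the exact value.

The Uniform(0, θ) likelihood is θ^(−n) for θ ≥ max(xᵢ), zero otherwise. Here max(xᵢ) = 2.46.
Posterior ∝ θ^(−6) · θ^(−6) = θ^(−12) on θ ≥ max(1.6, 2.46) = 2.46.
This density is strictly decreasing in θ, so the posterior mode lies at the lower boundary of the support.

θ̂_MAP = 2.46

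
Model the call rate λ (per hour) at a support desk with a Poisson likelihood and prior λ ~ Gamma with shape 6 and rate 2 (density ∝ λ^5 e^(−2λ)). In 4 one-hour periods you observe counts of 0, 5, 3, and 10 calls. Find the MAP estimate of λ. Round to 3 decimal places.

λ̂_MAP = 3.833

Σxᵢ = 0+5+3+10 = 18, with n = 4.
Posterior ∝ λ^5e^(−2λ) · λ^18e^(−4λ) = λ^23e^(−6λ), i.e. Gamma(shape=24, rate=6).
The mode of a Gamma(a, b) with a ≥ 1 (shape–rate) is (a−1)/b = 23/6 ≈ 3.833.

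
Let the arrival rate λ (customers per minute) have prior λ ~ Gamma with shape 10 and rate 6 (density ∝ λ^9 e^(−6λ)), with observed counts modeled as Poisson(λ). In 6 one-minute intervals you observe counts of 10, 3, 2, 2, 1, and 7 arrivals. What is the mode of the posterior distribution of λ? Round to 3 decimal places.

Σxᵢ = 10+3+2+2+1+7 = 25, with n = 6.
Posterior ∝ λ^9e^(−6λ) · λ^25e^(−6λ) = λ^34e^(−12λ), i.e. Gamma(shape=35, rate=12).
The mode of a Gamma(a, b) with a ≥ 1 (shape–rate) is (a−1)/b = 34/12 ≈ 2.833.

λ̂_MAP = 2.833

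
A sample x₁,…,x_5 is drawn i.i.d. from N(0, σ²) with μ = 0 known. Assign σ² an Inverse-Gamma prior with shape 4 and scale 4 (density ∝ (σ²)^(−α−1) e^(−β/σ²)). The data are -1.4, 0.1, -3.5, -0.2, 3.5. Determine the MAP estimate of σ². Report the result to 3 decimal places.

σ̂²_MAP = 2.301

Sum of squared deviations about the known mean: SS = (-1.4−0)² + (0.1−0)² + (-3.5−0)² + (-0.2−0)² + (3.5−0)² = 26.51.
The Normal likelihood contributes (σ²)^(−n/2) exp(−SS/(2σ²)), so the posterior is Inverse-Gamma(α + n/2, β + SS/2) = Inverse-Gamma(6.5, 17.255).
The mode of Inverse-Gamma(a, b) is b/(a+1) = 17.255/7.5 ≈ 2.301.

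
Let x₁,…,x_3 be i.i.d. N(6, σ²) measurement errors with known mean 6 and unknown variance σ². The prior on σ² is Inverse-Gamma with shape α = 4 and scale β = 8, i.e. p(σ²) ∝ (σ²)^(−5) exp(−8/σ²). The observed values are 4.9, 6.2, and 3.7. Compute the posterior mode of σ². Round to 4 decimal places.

Sum of squared deviations about the known mean: SS = (4.9−6)² + (6.2−6)² + (3.7−6)² = 6.54.
The Normal likelihood contributes (σ²)^(−n/2) exp(−SS/(2σ²)), so the posterior is Inverse-Gamma(α + n/2, β + SS/2) = Inverse-Gamma(5.5, 11.27).
The mode of Inverse-Gamma(a, b) is b/(a+1) = 11.27/6.5 ≈ 1.7338.

σ̂²_MAP = 1.7338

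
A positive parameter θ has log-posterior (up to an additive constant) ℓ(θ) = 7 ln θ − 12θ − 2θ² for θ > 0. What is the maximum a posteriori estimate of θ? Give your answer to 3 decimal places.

ℓ'(θ) = 7/θ − 12 − 4θ. Setting this to zero and multiplying by θ: 4θ² + 12θ − 7 = 0.
θ = (−12 + √(12² + 4·4·7)) / (2·4) = (−12 + √256) / 8 = (−12 + 16)/8 = 1/2.
ℓ''(θ) = −7/θ² − 4 < 0, confirming a maximum.

θ̂_MAP = 0.500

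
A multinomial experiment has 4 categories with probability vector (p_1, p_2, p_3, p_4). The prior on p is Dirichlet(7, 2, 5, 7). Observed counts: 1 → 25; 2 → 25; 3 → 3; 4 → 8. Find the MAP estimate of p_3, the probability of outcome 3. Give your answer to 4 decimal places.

The posterior is Dirichlet(αᵢ + nᵢ) = Dirichlet(32, 27, 8, 15).
For a Dirichlet(a₁,…,a_K) with all aᵢ > 1, the mode has j-th component (aⱼ − 1)/(Σaᵢ − K).
Here Σaᵢ = 82 and K = 4, so p_3 = (8 − 1)/(82 − 4) = 7/78 ≈ 0.0897.

MAP estimate: 0.0897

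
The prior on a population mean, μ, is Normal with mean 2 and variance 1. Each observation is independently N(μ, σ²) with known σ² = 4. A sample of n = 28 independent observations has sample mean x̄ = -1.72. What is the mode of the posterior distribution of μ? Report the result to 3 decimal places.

μ̂_MAP = -1.255

n = 28, x̄ = -1.72.
For a Normal prior and Normal likelihood with known variance, the posterior is Normal; its mode equals its mean, the precision-weighted average.
Prior precision 1/σ₀² = 1/1 = 1; data precision n/σ² = 28/4 = 7.
μ̂ = (1·2 + 7·(-1.72)) / (1 + 7) = (-10.04)/8 = -1.255.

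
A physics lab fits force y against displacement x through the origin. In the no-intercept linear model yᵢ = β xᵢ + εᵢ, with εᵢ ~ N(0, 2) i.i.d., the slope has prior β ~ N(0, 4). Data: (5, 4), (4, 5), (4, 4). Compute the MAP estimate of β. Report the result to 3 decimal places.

log p(β | y) = −Σ(yᵢ − βxᵢ)²/(2·2) − β²/(2·4) + const.
Setting the derivative to zero: Σxᵢ(yᵢ − βxᵢ)/2 − β/4 = 0, so β = Σxᵢyᵢ / (Σxᵢ² + σ²/τ²).
Σxᵢyᵢ = 5·4 + 4·5 + 4·4 = 56; Σxᵢ² = 57; σ²/τ² = 0.5.
β̂_MAP = 56 / (57 + 0.5) = 56/57.5 ≈ 0.974.

β̂_MAP = 0.974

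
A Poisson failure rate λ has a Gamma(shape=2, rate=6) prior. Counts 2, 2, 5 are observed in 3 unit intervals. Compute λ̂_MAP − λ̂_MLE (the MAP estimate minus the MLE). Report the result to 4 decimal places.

Σxᵢ = 9. Posterior is Gamma(11, 9); MAP = (11−1)/9 = 10/9 ≈ 1.11111.
MLE = x̄ = 9/3 ≈ 3.00000.
Difference = 10/9 − 9/3 = -17/9 ≈ -1.8889.

MAP − MLE = -1.8889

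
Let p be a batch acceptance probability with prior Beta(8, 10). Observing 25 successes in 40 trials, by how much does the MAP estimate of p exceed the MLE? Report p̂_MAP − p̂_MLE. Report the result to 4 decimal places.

Posterior is Beta(33, 25); MAP = (33−1)/(58−2) = 32/56 ≈ 0.57143.
MLE ignores the prior: p̂_MLE = k/n = 25/40 ≈ 0.62500.
Difference = 32/56 − 25/40 = -3/56 ≈ -0.0536.

MAP − MLE = -0.0536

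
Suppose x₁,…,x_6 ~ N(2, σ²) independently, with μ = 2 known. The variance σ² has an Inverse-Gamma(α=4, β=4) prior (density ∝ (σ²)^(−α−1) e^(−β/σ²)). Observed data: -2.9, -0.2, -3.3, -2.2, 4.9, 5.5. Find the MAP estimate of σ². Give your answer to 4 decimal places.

Sum of squared deviations about the known mean: SS = (-2.9−2)² + (-0.2−2)² + (-3.3−2)² + (-2.2−2)² + (4.9−2)² + (5.5−2)² = 95.24.
The Normal likelihood contributes (σ²)^(−n/2) exp(−SS/(2σ²)), so the posterior is Inverse-Gamma(α + n/2, β + SS/2) = Inverse-Gamma(7, 51.62).
The mode of Inverse-Gamma(a, b) is b/(a+1) = 51.62/8 ≈ 6.4525.

σ̂²_MAP = 6.4525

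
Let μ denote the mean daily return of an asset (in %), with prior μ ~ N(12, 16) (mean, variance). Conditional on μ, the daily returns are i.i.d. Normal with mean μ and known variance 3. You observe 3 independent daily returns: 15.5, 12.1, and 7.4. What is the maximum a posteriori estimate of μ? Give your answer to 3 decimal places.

n = 3; x̄ = (15.5 + 12.1 + 7.4)/3 = 35/3 = 35/3 ≈ 11.6667.
For a Normal prior and Normal likelihood with known variance, the posterior is Normal; its mode equals its mean, the precision-weighted average.
Prior precision 1/σ₀² = 1/16 = 0.0625; data precision n/σ² = 3/3 = 1.
μ̂ = (0.0625·12 + 1·(35/3)) / (0.0625 + 1) = (149/12)/1.0625 = 596/51 ≈ 11.686.

μ̂_MAP = 11.686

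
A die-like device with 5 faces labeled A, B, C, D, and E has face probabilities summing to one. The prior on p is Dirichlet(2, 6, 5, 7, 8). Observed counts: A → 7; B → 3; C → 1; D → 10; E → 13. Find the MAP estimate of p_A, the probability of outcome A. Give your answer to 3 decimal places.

The posterior is Dirichlet(αᵢ + nᵢ) = Dirichlet(9, 9, 6, 17, 21).
For a Dirichlet(a₁,…,a_K) with all aᵢ > 1, the mode has j-th component (aⱼ − 1)/(Σaᵢ − K).
Here Σaᵢ = 62 and K = 5, so p_A = (9 − 1)/(62 − 5) = 8/57 ≈ 0.140.

MAP estimate of p_A = 0.140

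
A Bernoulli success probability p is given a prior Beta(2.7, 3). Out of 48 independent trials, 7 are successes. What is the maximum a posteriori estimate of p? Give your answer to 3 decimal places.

Prior: Beta(2.7, 3).
Data: 7 successes in 48 trials. The binomial likelihood contributes p^7(1−p)^41, so the posterior is Beta(2.7+7, 3+41) = Beta(9.7, 44).
For Beta(a, b) with a, b > 1 the mode is (a−1)/(a+b−2) = 8.7/51.7 ≈ 0.168.

p̂_MAP = 0.168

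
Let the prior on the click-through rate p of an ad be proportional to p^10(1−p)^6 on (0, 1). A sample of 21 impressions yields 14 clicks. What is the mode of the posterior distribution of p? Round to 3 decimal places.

The prior density ∝ p^10(1−p)^6 is the kernel of Beta(11, 7).
Data: 14 successes in 21 trials. The binomial likelihood contributes p^14(1−p)^7, so the posterior is Beta(11+14, 7+7) = Beta(25, 14).
For Beta(a, b) with a, b > 1 the mode is (a−1)/(a+b−2) = 24/37 ≈ 0.649.

p̂_MAP = 0.649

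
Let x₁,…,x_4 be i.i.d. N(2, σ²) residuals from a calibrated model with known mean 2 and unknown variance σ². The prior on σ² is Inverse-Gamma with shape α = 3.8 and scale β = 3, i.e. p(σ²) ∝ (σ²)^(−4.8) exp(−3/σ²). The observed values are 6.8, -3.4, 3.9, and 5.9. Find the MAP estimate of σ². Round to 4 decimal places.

σ̂²_MAP = 5.6632

Sum of squared deviations about the known mean: SS = (6.8−2)² + (-3.4−2)² + (3.9−2)² + (5.9−2)² = 71.02.
The Normal likelihood contributes (σ²)^(−n/2) exp(−SS/(2σ²)), so the posterior is Inverse-Gamma(α + n/2, β + SS/2) = Inverse-Gamma(5.8, 38.51).
The mode of Inverse-Gamma(a, b) is b/(a+1) = 38.51/6.8 ≈ 5.6632.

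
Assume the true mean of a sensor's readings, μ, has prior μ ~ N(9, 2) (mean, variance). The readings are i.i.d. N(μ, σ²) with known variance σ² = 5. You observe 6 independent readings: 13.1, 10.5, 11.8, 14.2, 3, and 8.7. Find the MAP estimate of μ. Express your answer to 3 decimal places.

n = 6; x̄ = (13.1 + 10.5 + 11.8 + 14.2 + 3 + 8.7)/6 = 61.3/6 = 613/60 ≈ 10.2167.
For a Normal prior and Normal likelihood with known variance, the posterior is Normal; its mode equals its mean, the precision-weighted average.
Prior precision 1/σ₀² = 1/2 = 0.5; data precision n/σ² = 6/5 = 1.2.
μ̂ = (0.5·9 + 1.2·(613/60)) / (0.5 + 1.2) = 16.76/1.7 = 838/85 ≈ 9.859.

μ̂_MAP = 9.859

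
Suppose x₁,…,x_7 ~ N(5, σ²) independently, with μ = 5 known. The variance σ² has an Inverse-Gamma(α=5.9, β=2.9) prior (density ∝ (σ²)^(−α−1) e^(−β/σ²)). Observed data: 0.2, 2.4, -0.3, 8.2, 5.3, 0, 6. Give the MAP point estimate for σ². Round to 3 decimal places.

Sum of squared deviations about the known mean: SS = (0.2−5)² + (2.4−5)² + (-0.3−5)² + (8.2−5)² + (5.3−5)² + (0−5)² + (6−5)² = 94.22.
The Normal likelihood contributes (σ²)^(−n/2) exp(−SS/(2σ²)), so the posterior is Inverse-Gamma(α + n/2, β + SS/2) = Inverse-Gamma(9.4, 50.01).
The mode of Inverse-Gamma(a, b) is b/(a+1) = 50.01/10.4 ≈ 4.809.

σ̂²_MAP = 4.809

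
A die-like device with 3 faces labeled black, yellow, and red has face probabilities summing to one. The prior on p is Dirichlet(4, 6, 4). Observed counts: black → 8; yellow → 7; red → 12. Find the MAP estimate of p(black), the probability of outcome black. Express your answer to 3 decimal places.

MAP estimate of p(black) = 0.289

The posterior is Dirichlet(αᵢ + nᵢ) = Dirichlet(12, 13, 16).
For a Dirichlet(a₁,…,a_K) with all aᵢ > 1, the mode has j-th component (aⱼ − 1)/(Σaᵢ − K).
Here Σaᵢ = 41 and K = 3, so p(black) = (12 − 1)/(41 − 3) = 11/38 ≈ 0.289.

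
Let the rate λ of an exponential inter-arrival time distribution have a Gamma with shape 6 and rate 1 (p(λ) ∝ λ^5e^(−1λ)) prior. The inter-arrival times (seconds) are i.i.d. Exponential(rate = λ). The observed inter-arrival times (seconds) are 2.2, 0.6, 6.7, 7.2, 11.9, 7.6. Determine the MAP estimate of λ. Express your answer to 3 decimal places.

The Exponential(rate=λ) likelihood is ∝ λ^n e^(−λΣtᵢ). Here n = 6 and Σtᵢ = 2.2 + 0.6 + 6.7 + 7.2 + 11.9 + 7.6 = 36.2.
Posterior ∝ λ^5e^(−1λ) · λ^6e^(−36.2λ) = λ^11e^(−37.2λ), i.e. Gamma(12, 37.2).
Mode = (a−1)/b = 11/37.2 ≈ 0.296.

λ̂_MAP = 0.296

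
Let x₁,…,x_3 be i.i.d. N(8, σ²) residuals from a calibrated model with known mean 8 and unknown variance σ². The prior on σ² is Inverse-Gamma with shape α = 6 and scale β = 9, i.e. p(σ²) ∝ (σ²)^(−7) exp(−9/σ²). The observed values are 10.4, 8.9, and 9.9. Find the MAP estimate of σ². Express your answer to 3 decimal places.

σ̂²_MAP = 1.658

Sum of squared deviations about the known mean: SS = (10.4−8)² + (8.9−8)² + (9.9−8)² = 10.18.
The Normal likelihood contributes (σ²)^(−n/2) exp(−SS/(2σ²)), so the posterior is Inverse-Gamma(α + n/2, β + SS/2) = Inverse-Gamma(7.5, 14.09).
The mode of Inverse-Gamma(a, b) is b/(a+1) = 14.09/8.5 ≈ 1.658.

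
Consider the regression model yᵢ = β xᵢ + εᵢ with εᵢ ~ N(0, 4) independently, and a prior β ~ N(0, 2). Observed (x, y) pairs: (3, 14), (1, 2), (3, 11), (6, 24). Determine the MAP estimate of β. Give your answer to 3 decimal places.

log p(β | y) = −Σ(yᵢ − βxᵢ)²/(2·4) − β²/(2·2) + const.
Setting the derivative to zero: Σxᵢ(yᵢ − βxᵢ)/4 − β/2 = 0, so β = Σxᵢyᵢ / (Σxᵢ² + σ²/τ²).
Σxᵢyᵢ = 3·14 + 1·2 + 3·11 + 6·24 = 221; Σxᵢ² = 55; σ²/τ² = 2.
β̂_MAP = 221 / (55 + 2) = 221/57 ≈ 3.877.

β̂_MAP = 3.877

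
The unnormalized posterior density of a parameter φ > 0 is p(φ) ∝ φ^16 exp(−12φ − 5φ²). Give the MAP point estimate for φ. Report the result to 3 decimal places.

ℓ'(φ) = 16/φ − 12 − 10φ. Setting this to zero and multiplying by φ: 10φ² + 12φ − 16 = 0.
φ = (−12 + √(12² + 4·10·16)) / (2·10) = (−12 + √784) / 20 = (−12 + 28)/20 = 4/5.
ℓ''(φ) = −16/φ² − 10 < 0, confirming a maximum.

φ̂_MAP = 0.800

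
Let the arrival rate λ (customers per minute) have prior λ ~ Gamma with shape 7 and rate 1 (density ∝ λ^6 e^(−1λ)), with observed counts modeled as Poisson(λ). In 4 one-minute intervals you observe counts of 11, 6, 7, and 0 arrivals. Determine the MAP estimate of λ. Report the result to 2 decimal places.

Σxᵢ = 11+6+7+0 = 24, with n = 4.
Posterior ∝ λ^6e^(−1λ) · λ^24e^(−4λ) = λ^30e^(−5λ), i.e. Gamma(shape=31, rate=5).
The mode of a Gamma(a, b) with a ≥ 1 (shape–rate) is (a−1)/b = 30/5 ≈ 6.00.

λ̂_MAP = 6.00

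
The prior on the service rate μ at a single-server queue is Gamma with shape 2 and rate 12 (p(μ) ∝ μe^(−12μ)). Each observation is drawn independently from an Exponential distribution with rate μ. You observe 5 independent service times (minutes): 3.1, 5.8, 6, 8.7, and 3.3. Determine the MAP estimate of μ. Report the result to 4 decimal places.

The Exponential(rate=μ) likelihood is ∝ μ^n e^(−μΣtᵢ). Here n = 5 and Σtᵢ = 3.1 + 5.8 + 6 + 8.7 + 3.3 = 26.9.
Posterior ∝ μe^(−12μ) · μ^5e^(−26.9μ) = μ^6e^(−38.9μ), i.e. Gamma(7, 38.9).
Mode = (a−1)/b = 6/38.9 ≈ 0.1542.

μ̂_MAP = 0.1542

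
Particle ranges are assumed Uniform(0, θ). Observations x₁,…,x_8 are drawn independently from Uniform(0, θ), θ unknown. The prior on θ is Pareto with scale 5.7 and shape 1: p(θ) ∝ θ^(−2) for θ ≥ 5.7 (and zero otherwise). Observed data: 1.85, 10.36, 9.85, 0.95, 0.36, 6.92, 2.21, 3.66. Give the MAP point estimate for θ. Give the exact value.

The Uniform(0, θ) likelihood is θ^(−n) for θ ≥ max(xᵢ), zero otherwise. Here max(xᵢ) = 10.36.
Posterior ∝ θ^(−2) · θ^(−8) = θ^(−10) on θ ≥ max(5.7, 10.36) = 10.36.
This density is strictly decreasing in θ, so the posterior mode lies at the lower boundary of the support.

θ̂_MAP = 10.36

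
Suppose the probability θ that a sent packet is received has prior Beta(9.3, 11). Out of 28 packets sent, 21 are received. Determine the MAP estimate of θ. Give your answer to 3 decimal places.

θ̂_MAP = 0.633

Prior: Beta(9.3, 11).
Data: 21 successes in 28 trials. The binomial likelihood contributes θ^21(1−θ)^7, so the posterior is Beta(9.3+21, 11+7) = Beta(30.3, 18).
For Beta(a, b) with a, b > 1 the mode is (a−1)/(a+b−2) = 29.3/46.3 ≈ 0.633.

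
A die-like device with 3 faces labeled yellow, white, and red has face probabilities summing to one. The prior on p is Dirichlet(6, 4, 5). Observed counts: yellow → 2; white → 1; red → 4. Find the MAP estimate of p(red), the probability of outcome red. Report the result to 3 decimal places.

The posterior is Dirichlet(αᵢ + nᵢ) = Dirichlet(8, 5, 9).
For a Dirichlet(a₁,…,a_K) with all aᵢ > 1, the mode has j-th component (aⱼ − 1)/(Σaᵢ − K).
Here Σaᵢ = 22 and K = 3, so p(red) = (9 − 1)/(22 − 3) = 8/19 ≈ 0.421.

MAP estimate of p(red) = 0.421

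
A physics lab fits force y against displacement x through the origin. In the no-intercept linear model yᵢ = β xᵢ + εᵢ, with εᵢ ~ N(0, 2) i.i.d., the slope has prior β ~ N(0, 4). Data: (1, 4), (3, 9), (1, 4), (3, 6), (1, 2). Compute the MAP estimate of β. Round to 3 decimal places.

β̂_MAP = 2.558

log p(β | y) = −Σ(yᵢ − βxᵢ)²/(2·2) − β²/(2·4) + const.
Setting the derivative to zero: Σxᵢ(yᵢ − βxᵢ)/2 − β/4 = 0, so β = Σxᵢyᵢ / (Σxᵢ² + σ²/τ²).
Σxᵢyᵢ = 1·4 + 3·9 + 1·4 + 3·6 + 1·2 = 55; Σxᵢ² = 21; σ²/τ² = 0.5.
β̂_MAP = 55 / (21 + 0.5) = 55/21.5 ≈ 2.558.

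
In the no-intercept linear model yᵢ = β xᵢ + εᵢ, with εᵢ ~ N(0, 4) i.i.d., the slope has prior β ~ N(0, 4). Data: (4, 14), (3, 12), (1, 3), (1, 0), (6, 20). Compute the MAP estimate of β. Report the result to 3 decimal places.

β̂_MAP = 3.359

log p(β | y) = −Σ(yᵢ − βxᵢ)²/(2·4) − β²/(2·4) + const.
Setting the derivative to zero: Σxᵢ(yᵢ − βxᵢ)/4 − β/4 = 0, so β = Σxᵢyᵢ / (Σxᵢ² + σ²/τ²).
Σxᵢyᵢ = 4·14 + 3·12 + 1·3 + 1·0 + 6·20 = 215; Σxᵢ² = 63; σ²/τ² = 1.
β̂_MAP = 215 / (63 + 1) = 215/64 ≈ 3.359.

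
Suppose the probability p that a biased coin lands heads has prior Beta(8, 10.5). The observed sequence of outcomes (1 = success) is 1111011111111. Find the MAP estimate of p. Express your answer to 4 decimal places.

Prior: Beta(8, 10.5).
Data: 12 successes in 13 trials (from the sequence). The binomial likelihood contributes p^12(1−p)^1, so the posterior is Beta(8+12, 10.5+1) = Beta(20, 11.5).
For Beta(a, b) with a, b > 1 the mode is (a−1)/(a+b−2) = 19/29.5 ≈ 0.6441.

p̂_MAP = 0.6441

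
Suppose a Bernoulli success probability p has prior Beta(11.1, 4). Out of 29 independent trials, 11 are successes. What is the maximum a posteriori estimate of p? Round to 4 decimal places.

p̂_MAP = 0.5012

Prior: Beta(11.1, 4).
Data: 11 successes in 29 trials. The binomial likelihood contributes p^11(1−p)^18, so the posterior is Beta(11.1+11, 4+18) = Beta(22.1, 22).
For Beta(a, b) with a, b > 1 the mode is (a−1)/(a+b−2) = 21.1/42.1 ≈ 0.5012.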